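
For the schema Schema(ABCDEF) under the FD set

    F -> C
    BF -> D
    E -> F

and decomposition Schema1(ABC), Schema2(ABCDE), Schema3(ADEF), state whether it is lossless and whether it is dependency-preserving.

Lossless test (chase): Rows 2 and 3 agree on E; apply E→F and equate their F entries. Rows 2 and 3 agree on F; apply F→C and equate their C entries. Row 2 is now all distinguished symbols — the join is lossless.
Dependency preservation: the restricted closure of {F} across the fragments never reaches {C}, so F → C cannot be enforced without a join — not preserved.

lossless but not dependency-preserving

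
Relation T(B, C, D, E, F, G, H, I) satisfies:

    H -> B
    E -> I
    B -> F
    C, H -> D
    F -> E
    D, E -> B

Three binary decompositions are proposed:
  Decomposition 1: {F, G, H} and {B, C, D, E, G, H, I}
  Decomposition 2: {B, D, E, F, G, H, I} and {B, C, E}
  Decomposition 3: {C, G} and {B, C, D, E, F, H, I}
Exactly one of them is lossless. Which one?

Decomposition 1

Decomposition 1: common = {G, H}, closure = {B, E, F, G, H, I} → lossless.
Decomposition 2: common = {B, E}, closure = {B, E, F, I} → lossy.
Decomposition 3: common = {C}, closure = {C} → lossy.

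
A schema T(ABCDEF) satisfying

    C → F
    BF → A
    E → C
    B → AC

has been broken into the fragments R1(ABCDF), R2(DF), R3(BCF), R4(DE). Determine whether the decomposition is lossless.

Chase test. Columns are ABCDEF; row i has aⱼ where attribute j ∈ Ri, else bᵢⱼ.
Initial tableau (one row per fragment):
  row 1: a1 a2 a3 a4 b15 a6
  row 2: b21 b22 b23 a4 b25 a6
  row 3: b31 a2 a3 b34 b35 a6
  row 4: b41 b42 b43 a4 a5 b46
Rows 1 and 3 agree on BF; apply BF→A and equate their A entries.
No row becomes fully distinguished — the join is lossy.

No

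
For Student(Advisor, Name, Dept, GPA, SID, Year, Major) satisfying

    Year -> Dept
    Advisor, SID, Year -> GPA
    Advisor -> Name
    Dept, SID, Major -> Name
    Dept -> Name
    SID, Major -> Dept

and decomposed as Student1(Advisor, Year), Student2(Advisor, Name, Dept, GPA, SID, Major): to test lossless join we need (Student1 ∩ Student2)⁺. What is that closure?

Advisor, Name

Student1 ∩ Student2 = {Advisor}.
Advisor → Name applies, adding Name
Closure: {Advisor, Name}.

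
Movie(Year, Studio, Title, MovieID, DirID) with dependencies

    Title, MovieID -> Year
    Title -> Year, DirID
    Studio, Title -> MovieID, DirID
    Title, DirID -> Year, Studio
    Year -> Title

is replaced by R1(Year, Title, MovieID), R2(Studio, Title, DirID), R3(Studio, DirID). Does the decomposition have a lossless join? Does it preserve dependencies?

lossless and dependency-preserving

Lossless test (chase): Rows 1 and 2 agree on Title; apply Title→Year, DirID and equate their Year, DirID entries. Rows 1 and 2 agree on Title, DirID; apply Title, DirID→Year, Studio and equate their Year, Studio entries. Rows 1 and 2 agree on Studio, Title; apply Studio, Title→MovieID, DirID and equate their MovieID, DirID entries. Row 1 is now all distinguished symbols — the join is lossless.
Dependency preservation: Title → Year, DirID; Studio, Title → MovieID, DirID; Title, DirID → Year, Studio are not contained in any single fragment, but the restricted closure of each left-hand side across the fragments still reaches the right-hand side; the remaining FDs each lie inside some fragment. All dependencies are preserved.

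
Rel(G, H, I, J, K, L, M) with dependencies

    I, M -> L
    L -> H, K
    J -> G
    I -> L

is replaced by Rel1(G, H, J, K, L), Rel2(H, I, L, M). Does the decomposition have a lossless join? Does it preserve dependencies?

Lossless test: (H, L)⁺ = {H, K, L}, which is a superkey of neither fragment — lossy.
Dependency preservation: every FD's attributes lie within a single fragment, so each can be enforced locally — preserved.

lossy but dependency-preserving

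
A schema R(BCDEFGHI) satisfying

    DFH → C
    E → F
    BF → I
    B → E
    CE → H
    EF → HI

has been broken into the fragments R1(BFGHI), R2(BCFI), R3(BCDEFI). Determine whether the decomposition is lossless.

No

Chase test. Columns are BCDEFGHI; row i has aⱼ where attribute j ∈ Ri, else bᵢⱼ.
Initial tableau (one row per fragment):
  row 1: a1 b12 b13 b14 a5 a6 a7 a8
  row 2: a1 a2 b23 b24 a5 b26 b27 a8
  row 3: a1 a2 a3 a4 a5 b36 b37 a8
Rows 1 and 2 agree on B; apply B→E and equate their E entries.
Rows 1 and 3 agree on B; apply B→E and equate their E entries.
Rows 2 and 3 agree on CE; apply CE→H and equate their H entries.
Rows 1 and 2 agree on EF; apply EF→HI and equate their HI entries.
No row becomes fully distinguished — the join is lossy.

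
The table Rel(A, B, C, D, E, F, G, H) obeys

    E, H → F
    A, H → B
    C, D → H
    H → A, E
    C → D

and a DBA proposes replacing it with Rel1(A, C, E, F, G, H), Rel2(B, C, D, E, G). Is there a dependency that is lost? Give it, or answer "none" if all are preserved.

Check A, H → B: no single fragment contains all of {A, B, H}, and the restricted closure of {A, H} across the fragments never reaches {B}.
E, H → F is preserved.
C, D → H is preserved.
H → A, E is preserved.
C → D is preserved.

A, H → B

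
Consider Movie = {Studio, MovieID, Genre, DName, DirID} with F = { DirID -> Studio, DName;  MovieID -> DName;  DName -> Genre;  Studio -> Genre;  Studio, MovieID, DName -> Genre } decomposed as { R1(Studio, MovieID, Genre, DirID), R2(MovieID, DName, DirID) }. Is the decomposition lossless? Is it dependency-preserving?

lossless but not dependency-preserving

Lossless test: (MovieID, DirID)⁺ = {Studio, MovieID, Genre, DName, DirID}, which contains all of one fragment — lossless.
Dependency preservation: the restricted closure of {DName} across the fragments never reaches {Genre}, so DName → Genre cannot be enforced without a join — not preserved.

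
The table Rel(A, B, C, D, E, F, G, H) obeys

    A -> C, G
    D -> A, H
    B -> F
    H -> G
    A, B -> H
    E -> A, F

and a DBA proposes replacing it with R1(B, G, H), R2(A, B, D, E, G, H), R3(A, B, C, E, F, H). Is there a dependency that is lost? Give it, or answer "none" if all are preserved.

none

A → C, G: restricted closure across fragments reaches C, G.
D → A, H lies within R2.
B → F lies within R3.
H → G lies within R1.
A, B → H lies within R2.
E → A, F lies within R3.
Every dependency is enforceable on the fragments, so the decomposition is dependency-preserving.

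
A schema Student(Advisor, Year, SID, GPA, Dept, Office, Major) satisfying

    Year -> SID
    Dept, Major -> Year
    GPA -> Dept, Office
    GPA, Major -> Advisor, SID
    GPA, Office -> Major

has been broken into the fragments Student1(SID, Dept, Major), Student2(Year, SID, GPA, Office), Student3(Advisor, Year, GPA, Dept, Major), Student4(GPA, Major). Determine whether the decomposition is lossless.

Chase test. Columns are Advisor, Year, SID, GPA, Dept, Office, Major; row i has aⱼ where attribute j ∈ Studenti, else bᵢⱼ.
Initial tableau (one row per fragment):
  row 1: b11 b12 a3 b14 a5 b16 a7
  row 2: b21 a2 a3 a4 b25 a6 b27
  row 3: a1 a2 b33 a4 a5 b36 a7
  row 4: b41 b42 b43 a4 b45 b46 a7
Rows 2 and 3 agree on Year; apply Year→SID and equate their SID entries.
Rows 1 and 3 agree on Dept, Major; apply Dept, Major→Year and equate their Year entries.
Rows 2 and 3 agree on GPA; apply GPA→Dept, Office and equate their Dept, Office entries.
Rows 2 and 4 agree on GPA; apply GPA→Dept, Office and equate their Dept, Office entries.
Rows 3 and 4 agree on GPA, Major; apply GPA, Major→Advisor, SID and equate their Advisor, SID entries.
Rows 2 and 3 agree on GPA, Office; apply GPA, Office→Major and equate their Major entries.
Rows 1 and 4 agree on Dept, Major; apply Dept, Major→Year and equate their Year entries.
Rows 2 and 3 agree on GPA, Major; apply GPA, Major→Advisor, SID and equate their Advisor, SID entries.
Row 2 is now all distinguished symbols — the join is lossless.

Yes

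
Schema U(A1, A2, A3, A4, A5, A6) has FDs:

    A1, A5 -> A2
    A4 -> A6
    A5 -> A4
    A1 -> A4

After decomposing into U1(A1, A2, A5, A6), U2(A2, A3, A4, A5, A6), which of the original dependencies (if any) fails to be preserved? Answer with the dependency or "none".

A1 -> A4

Check A1 → A4: no single fragment contains all of {A1, A4}, and the restricted closure of {A1} across the fragments never reaches {A4}.
A1, A5 → A2 is preserved.
A4 → A6 is preserved.
A5 → A4 is preserved.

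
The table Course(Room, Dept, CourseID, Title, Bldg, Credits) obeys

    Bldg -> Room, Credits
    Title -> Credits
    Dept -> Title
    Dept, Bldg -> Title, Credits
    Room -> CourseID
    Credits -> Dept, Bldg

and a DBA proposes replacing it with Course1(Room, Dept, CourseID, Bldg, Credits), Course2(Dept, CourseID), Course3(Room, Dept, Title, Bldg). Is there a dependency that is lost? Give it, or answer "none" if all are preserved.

Bldg → Room, Credits lies within Course1.
Title → Credits: restricted closure across fragments reaches Credits.
Dept → Title lies within Course3.
Dept, Bldg → Title, Credits: restricted closure across fragments reaches Title, Credits.
Room → CourseID lies within Course1.
Credits → Dept, Bldg lies within Course1.
Every dependency is enforceable on the fragments, so the decomposition is dependency-preserving.

none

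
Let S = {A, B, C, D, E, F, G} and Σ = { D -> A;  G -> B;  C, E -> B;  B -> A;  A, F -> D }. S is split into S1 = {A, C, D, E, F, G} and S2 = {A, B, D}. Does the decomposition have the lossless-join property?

Common attributes: S1 ∩ S2 = {A, D}.
No dependency enlarges {A, D}, so (A, D)⁺ = {A, D}.
The closure contains neither all of S1 = {A, C, D, E, F, G} nor all of S2 = {A, B, D}, so the common attributes are not a superkey of either fragment. The join is lossy.

No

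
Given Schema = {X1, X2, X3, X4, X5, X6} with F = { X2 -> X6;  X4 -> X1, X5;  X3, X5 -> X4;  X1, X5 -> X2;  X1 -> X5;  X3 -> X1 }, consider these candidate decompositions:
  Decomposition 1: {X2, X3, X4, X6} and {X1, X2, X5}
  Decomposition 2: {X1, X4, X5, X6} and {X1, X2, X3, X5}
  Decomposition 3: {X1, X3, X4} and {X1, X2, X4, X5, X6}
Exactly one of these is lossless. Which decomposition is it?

Decomposition 3

Decomposition 1: common = {X2}, closure = {X2, X6} → lossy.
Decomposition 2: common = {X1, X5}, closure = {X1, X2, X5, X6} → lossy.
Decomposition 3: common = {X1, X4}, closure = {X1, X2, X4, X5, X6} → lossless.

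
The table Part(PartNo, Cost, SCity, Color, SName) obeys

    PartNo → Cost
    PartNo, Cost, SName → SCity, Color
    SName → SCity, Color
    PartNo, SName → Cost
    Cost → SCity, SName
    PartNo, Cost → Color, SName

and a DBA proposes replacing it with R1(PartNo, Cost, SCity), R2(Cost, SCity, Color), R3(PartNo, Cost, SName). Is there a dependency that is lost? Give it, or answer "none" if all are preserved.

SName → SCity, Color

Check SName → SCity, Color: no single fragment contains all of {SCity, Color, SName}, and the restricted closure of {SName} across the fragments never reaches {SCity, Color}.
PartNo → Cost is preserved.
PartNo, Cost, SName → SCity, Color is preserved.
PartNo, SName → Cost is preserved.
Cost → SCity, SName is preserved.
PartNo, Cost → Color, SName is preserved.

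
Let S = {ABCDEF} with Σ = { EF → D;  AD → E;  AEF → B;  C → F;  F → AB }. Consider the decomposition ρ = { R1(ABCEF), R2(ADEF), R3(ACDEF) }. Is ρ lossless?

Chase test. Columns are ABCDEF; row i has aⱼ where attribute j ∈ Ri, else bᵢⱼ.
Initial tableau (one row per fragment):
  row 1: a1 a2 a3 b14 a5 a6
  row 2: a1 b22 b23 a4 a5 a6
  row 3: a1 b32 a3 a4 a5 a6
Rows 1 and 2 agree on EF; apply EF→D and equate their D entries.
Rows 1 and 2 agree on AEF; apply AEF→B and equate their B entries.
Rows 1 and 3 agree on AEF; apply AEF→B and equate their B entries.
Row 1 is now all distinguished symbols — the join is lossless.

Yes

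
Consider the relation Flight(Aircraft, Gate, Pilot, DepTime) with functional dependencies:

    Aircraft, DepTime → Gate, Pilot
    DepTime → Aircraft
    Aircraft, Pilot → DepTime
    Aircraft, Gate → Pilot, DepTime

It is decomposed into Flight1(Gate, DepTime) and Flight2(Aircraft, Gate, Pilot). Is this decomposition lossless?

No

Common attributes: Flight1 ∩ Flight2 = {Gate}.
No dependency enlarges {Gate}, so (Gate)⁺ = {Gate}.
The closure contains neither all of Flight1 = {Gate, DepTime} nor all of Flight2 = {Aircraft, Gate, Pilot}, so the common attributes are not a superkey of either fragment. The join is lossy.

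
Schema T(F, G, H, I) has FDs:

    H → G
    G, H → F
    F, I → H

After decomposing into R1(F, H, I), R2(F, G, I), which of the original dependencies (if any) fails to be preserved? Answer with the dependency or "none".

Check H → G: no single fragment contains all of {G, H}, and the restricted closure of {H} across the fragments never reaches {G}.
G, H → F is preserved.
F, I → H is preserved.

H → G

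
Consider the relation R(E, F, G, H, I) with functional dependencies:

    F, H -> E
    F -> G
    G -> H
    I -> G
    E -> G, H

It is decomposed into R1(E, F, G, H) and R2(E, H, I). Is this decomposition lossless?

Common attributes: R1 ∩ R2 = {E, H}.
Closure of {E, H}: E → G, H applies, adding G. So (E, H)⁺ = {E, G, H}.
The closure contains neither all of R1 = {E, F, G, H} nor all of R2 = {E, H, I}, so the common attributes are not a superkey of either fragment. The join is lossy.

No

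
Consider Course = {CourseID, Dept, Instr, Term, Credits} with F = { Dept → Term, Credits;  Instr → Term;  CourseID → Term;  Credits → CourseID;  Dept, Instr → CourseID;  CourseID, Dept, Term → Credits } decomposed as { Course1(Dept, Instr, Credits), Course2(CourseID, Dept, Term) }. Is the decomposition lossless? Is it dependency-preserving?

Lossless test: (Dept)⁺ = {CourseID, Dept, Term, Credits}, which contains all of one fragment — lossless.
Dependency preservation: the restricted closure of {Instr} across the fragments never reaches {Term}, so Instr → Term cannot be enforced without a join — not preserved.

lossless but not dependency-preserving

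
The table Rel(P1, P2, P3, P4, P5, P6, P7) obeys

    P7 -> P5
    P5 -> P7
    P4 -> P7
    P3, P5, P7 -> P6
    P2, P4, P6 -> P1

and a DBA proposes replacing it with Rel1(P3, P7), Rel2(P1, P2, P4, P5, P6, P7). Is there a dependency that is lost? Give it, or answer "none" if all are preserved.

P3, P5, P7 -> P6

Check P3, P5, P7 → P6: no single fragment contains all of {P3, P5, P6, P7}, and the restricted closure of {P3, P5, P7} across the fragments never reaches {P6}.
P7 → P5 is preserved.
P5 → P7 is preserved.
P4 → P7 is preserved.
P2, P4, P6 → P1 is preserved.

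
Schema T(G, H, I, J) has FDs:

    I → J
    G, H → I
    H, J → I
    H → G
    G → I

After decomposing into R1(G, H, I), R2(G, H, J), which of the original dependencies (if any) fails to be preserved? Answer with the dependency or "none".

Check I → J: no single fragment contains all of {I, J}, and the restricted closure of {I} across the fragments never reaches {J}.
G, H → I is preserved.
H, J → I is preserved.
H → G is preserved.
G → I is preserved.

I → J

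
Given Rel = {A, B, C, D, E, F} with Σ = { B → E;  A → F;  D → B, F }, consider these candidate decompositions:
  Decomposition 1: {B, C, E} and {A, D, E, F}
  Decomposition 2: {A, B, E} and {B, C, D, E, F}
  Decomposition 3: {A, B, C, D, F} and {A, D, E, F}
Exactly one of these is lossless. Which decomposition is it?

Decomposition 3

Decomposition 1: common = {E}, closure = {E} → lossy.
Decomposition 2: common = {B, E}, closure = {B, E} → lossy.
Decomposition 3: common = {A, D, F}, closure = {A, B, D, E, F} → lossless.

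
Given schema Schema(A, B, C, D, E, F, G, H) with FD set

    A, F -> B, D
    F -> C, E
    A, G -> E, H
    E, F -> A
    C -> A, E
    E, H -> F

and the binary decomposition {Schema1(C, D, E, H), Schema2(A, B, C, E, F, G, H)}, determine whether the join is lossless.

Yes

Common attributes: Schema1 ∩ Schema2 = {C, E, H}.
Closure of {C, E, H}: C → A, E applies, adding A; E, H → F applies, adding F; A, F → B, D applies, adding B, D. So (C, E, H)⁺ = {A, B, C, D, E, F, H}.
This closure contains every attribute of Schema1, so Schema1 ∩ Schema2 → Schema1. The join is lossless.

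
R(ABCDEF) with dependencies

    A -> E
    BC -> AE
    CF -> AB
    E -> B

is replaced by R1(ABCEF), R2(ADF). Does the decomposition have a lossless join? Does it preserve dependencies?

Lossless test: (AF)⁺ = {ABEF}, which is a superkey of neither fragment — lossy.
Dependency preservation: every FD's attributes lie within a single fragment, so each can be enforced locally — preserved.

lossy but dependency-preserving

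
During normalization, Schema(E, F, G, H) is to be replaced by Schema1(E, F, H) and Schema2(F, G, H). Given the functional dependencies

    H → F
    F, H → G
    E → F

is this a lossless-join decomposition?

Yes

Common attributes: Schema1 ∩ Schema2 = {F, H}.
Closure of {F, H}: F, H → G applies, adding G. So (F, H)⁺ = {F, G, H}.
This closure contains every attribute of Schema2, so Schema1 ∩ Schema2 → Schema2. The join is lossless.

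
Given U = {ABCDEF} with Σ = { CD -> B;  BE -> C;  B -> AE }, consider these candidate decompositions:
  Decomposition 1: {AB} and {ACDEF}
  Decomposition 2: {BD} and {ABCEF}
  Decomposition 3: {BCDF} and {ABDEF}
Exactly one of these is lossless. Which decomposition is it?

Decomposition 3

Decomposition 1: common = {A}, closure = {A} → lossy.
Decomposition 2: common = {B}, closure = {ABCE} → lossy.
Decomposition 3: common = {BDF}, closure = {ABCDEF} → lossless.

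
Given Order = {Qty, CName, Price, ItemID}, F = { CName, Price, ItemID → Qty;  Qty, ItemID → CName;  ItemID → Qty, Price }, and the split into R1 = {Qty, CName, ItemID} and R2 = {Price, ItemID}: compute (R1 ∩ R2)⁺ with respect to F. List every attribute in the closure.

Qty, CName, Price, ItemID

R1 ∩ R2 = {ItemID}.
ItemID → Qty, Price applies, adding Qty, Price
Qty, ItemID → CName applies, adding CName
Closure: {Qty, CName, Price, ItemID}.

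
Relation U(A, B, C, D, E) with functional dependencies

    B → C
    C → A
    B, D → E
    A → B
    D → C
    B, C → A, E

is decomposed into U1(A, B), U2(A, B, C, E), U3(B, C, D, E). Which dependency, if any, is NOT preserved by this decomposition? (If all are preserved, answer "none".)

none

B → C lies within U2.
C → A lies within U2.
B, D → E lies within U3.
A → B lies within U1.
D → C lies within U3.
B, C → A, E lies within U2.
Every dependency is enforceable on the fragments, so the decomposition is dependency-preserving.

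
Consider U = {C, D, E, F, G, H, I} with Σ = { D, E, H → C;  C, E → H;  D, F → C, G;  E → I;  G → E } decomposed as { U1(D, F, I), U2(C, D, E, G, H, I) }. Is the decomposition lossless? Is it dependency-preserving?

Lossless test: (D, I)⁺ = {D, I}, which is a superkey of neither fragment — lossy.
Dependency preservation: the restricted closure of {D, F} across the fragments never reaches {C, G}, so D, F → C, G cannot be enforced without a join — not preserved.

lossy and not dependency-preserving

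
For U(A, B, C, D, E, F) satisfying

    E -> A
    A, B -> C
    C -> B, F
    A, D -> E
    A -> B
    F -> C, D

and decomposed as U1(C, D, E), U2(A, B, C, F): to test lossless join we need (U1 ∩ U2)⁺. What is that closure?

B, C, D, F

U1 ∩ U2 = {C}.
C → B, F applies, adding B, F
F → C, D applies, adding D
Closure: {B, C, D, F}.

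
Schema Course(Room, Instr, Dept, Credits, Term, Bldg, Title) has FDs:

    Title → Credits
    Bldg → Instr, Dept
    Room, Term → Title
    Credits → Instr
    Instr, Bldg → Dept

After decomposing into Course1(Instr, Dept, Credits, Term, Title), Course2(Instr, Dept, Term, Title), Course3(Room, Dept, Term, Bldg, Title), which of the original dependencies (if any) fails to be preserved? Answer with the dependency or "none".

Bldg → Instr, Dept

Check Bldg → Instr, Dept: no single fragment contains all of {Instr, Dept, Bldg}, and the restricted closure of {Bldg} across the fragments never reaches {Instr, Dept}.
Title → Credits is preserved.
Room, Term → Title is preserved.
Credits → Instr is preserved.
Instr, Bldg → Dept is preserved.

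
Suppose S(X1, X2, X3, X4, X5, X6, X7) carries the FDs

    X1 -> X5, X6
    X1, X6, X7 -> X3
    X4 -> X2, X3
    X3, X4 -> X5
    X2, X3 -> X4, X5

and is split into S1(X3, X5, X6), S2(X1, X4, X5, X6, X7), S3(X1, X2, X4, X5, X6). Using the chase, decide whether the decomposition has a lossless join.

No

Chase test. Columns are X1, X2, X3, X4, X5, X6, X7; row i has aⱼ where attribute j ∈ Si, else bᵢⱼ.
Initial tableau (one row per fragment):
  row 1: b11 b12 a3 b14 a5 a6 b17
  row 2: a1 b22 b23 a4 a5 a6 a7
  row 3: a1 a2 b33 a4 a5 a6 b37
Rows 2 and 3 agree on X4; apply X4→X2, X3 and equate their X2, X3 entries.
No row becomes fully distinguished — the join is lossy.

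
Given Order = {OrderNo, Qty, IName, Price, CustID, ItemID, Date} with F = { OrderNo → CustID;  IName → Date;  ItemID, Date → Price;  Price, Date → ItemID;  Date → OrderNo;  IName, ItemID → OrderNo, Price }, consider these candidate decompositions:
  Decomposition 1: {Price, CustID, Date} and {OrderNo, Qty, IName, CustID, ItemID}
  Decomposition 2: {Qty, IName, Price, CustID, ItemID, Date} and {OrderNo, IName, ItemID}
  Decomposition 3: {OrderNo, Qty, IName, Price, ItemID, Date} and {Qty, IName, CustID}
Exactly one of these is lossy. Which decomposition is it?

Decomposition 1: common = {CustID}, closure = {CustID} → lossy.
Decomposition 2: common = {IName, ItemID}, closure = {OrderNo, IName, Price, CustID, ItemID, Date} → lossless.
Decomposition 3: common = {Qty, IName}, closure = {OrderNo, Qty, IName, CustID, Date} → lossless.

Decomposition 1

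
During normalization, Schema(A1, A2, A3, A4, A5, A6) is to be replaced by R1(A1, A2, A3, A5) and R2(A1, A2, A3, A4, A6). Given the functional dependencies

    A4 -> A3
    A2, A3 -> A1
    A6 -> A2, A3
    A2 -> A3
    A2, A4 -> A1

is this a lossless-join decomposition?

No

Common attributes: R1 ∩ R2 = {A1, A2, A3}.
No dependency enlarges {A1, A2, A3}, so (A1, A2, A3)⁺ = {A1, A2, A3}.
The closure contains neither all of R1 = {A1, A2, A3, A5} nor all of R2 = {A1, A2, A3, A4, A6}, so the common attributes are not a superkey of either fragment. The join is lossy.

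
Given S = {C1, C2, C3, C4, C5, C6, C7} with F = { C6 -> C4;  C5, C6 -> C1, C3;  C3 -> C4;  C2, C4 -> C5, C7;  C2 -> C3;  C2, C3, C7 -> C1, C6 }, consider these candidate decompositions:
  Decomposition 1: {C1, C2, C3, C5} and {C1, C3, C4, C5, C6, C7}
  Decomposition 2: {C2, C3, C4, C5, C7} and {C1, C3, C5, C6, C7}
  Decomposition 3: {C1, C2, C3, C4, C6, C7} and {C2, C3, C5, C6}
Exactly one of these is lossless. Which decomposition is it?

Decomposition 3

Decomposition 1: common = {C1, C3, C5}, closure = {C1, C3, C4, C5} → lossy.
Decomposition 2: common = {C3, C5, C7}, closure = {C3, C4, C5, C7} → lossy.
Decomposition 3: common = {C2, C3, C6}, closure = {C1, C2, C3, C4, C5, C6, C7} → lossless.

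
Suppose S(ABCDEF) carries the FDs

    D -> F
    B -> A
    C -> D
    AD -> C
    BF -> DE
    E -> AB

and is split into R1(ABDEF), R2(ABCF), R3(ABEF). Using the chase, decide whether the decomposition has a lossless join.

Chase test. Columns are ABCDEF; row i has aⱼ where attribute j ∈ Ri, else bᵢⱼ.
Initial tableau (one row per fragment):
  row 1: a1 a2 b13 a4 a5 a6
  row 2: a1 a2 a3 b24 b25 a6
  row 3: a1 a2 b33 b34 a5 a6
Rows 1 and 2 agree on BF; apply BF→DE and equate their DE entries.
Rows 1 and 3 agree on BF; apply BF→DE and equate their DE entries.
Rows 1 and 2 agree on AD; apply AD→C and equate their C entries.
Rows 1 and 3 agree on AD; apply AD→C and equate their C entries.
Row 1 is now all distinguished symbols — the join is lossless.

Yes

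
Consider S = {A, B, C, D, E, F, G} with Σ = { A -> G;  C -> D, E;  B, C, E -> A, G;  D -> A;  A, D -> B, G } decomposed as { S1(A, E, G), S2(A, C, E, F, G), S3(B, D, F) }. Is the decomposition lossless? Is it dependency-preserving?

lossy and not dependency-preserving

Lossless test (chase): applying each FD to every pair of rows produces no changes in the tableau, so no row becomes fully distinguished — the join is lossy.
Dependency preservation: the restricted closure of {C} across the fragments never reaches {D, E}, so C → D, E cannot be enforced without a join — not preserved.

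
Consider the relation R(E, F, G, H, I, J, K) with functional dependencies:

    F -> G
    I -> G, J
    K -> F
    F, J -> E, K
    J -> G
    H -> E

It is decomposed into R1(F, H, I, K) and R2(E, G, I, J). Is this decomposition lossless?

Common attributes: R1 ∩ R2 = {I}.
Closure of {I}: I → G, J applies, adding G, J. So (I)⁺ = {G, I, J}.
The closure contains neither all of R1 = {F, H, I, K} nor all of R2 = {E, G, I, J}, so the common attributes are not a superkey of either fragment. The join is lossy.

No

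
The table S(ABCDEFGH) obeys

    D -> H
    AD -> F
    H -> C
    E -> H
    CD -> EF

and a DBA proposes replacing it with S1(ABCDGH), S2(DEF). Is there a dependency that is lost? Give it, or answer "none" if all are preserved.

Check E → H: no single fragment contains all of {EH}, and the restricted closure of {E} across the fragments never reaches {H}.
D → H is preserved.
AD → F is preserved.
H → C is preserved.
CD → EF is preserved.

E -> H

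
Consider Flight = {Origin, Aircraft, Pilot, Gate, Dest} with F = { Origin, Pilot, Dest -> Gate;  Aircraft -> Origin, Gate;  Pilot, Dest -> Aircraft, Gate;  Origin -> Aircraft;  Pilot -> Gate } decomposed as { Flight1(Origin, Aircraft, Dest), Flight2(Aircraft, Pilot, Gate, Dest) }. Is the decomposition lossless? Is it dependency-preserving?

lossless and dependency-preserving

Lossless test: (Aircraft, Dest)⁺ = {Origin, Aircraft, Gate, Dest}, which contains all of one fragment — lossless.
Dependency preservation: Origin, Pilot, Dest → Gate; Aircraft → Origin, Gate are not contained in any single fragment, but the restricted closure of each left-hand side across the fragments still reaches the right-hand side; the remaining FDs each lie inside some fragment. All dependencies are preserved.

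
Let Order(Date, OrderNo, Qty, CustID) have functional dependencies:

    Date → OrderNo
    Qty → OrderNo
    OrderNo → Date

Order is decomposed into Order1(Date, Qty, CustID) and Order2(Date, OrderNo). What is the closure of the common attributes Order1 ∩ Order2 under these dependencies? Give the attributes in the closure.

Date, OrderNo

Order1 ∩ Order2 = {Date}.
Date → OrderNo applies, adding OrderNo
Closure: {Date, OrderNo}.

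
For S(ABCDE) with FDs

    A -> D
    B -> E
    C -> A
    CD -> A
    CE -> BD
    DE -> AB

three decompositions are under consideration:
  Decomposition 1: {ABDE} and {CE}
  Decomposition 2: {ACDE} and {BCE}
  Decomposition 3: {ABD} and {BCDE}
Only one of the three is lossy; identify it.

Decomposition 1

Decomposition 1: common = {E}, closure = {E} → lossy.
Decomposition 2: common = {CE}, closure = {ABCDE} → lossless.
Decomposition 3: common = {BD}, closure = {ABDE} → lossless.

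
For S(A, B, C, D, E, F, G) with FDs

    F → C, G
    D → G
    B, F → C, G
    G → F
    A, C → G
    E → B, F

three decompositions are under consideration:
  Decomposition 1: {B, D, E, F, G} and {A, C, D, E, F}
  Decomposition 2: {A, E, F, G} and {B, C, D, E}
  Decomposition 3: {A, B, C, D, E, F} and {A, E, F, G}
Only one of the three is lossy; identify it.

Decomposition 1: common = {D, E, F}, closure = {B, C, D, E, F, G} → lossless.
Decomposition 2: common = {E}, closure = {B, C, E, F, G} → lossy.
Decomposition 3: common = {A, E, F}, closure = {A, B, C, E, F, G} → lossless.

Decomposition 2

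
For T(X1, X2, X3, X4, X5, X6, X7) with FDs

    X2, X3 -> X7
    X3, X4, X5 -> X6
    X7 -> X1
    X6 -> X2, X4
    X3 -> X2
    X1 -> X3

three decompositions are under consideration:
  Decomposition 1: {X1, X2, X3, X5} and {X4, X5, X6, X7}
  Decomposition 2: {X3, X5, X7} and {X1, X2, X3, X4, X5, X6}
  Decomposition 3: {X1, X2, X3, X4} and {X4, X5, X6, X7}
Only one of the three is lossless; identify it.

Decomposition 1: common = {X5}, closure = {X5} → lossy.
Decomposition 2: common = {X3, X5}, closure = {X1, X2, X3, X5, X7} → lossless.
Decomposition 3: common = {X4}, closure = {X4} → lossy.

Decomposition 2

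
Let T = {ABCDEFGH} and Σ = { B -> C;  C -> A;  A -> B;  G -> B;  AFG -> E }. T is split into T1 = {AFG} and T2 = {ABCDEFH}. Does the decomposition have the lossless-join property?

Common attributes: T1 ∩ T2 = {AF}.
Closure of {AF}: A → B applies, adding B; B → C applies, adding C. So (AF)⁺ = {ABCF}.
The closure contains neither all of T1 = {AFG} nor all of T2 = {ABCDEFH}, so the common attributes are not a superkey of either fragment. The join is lossy.

No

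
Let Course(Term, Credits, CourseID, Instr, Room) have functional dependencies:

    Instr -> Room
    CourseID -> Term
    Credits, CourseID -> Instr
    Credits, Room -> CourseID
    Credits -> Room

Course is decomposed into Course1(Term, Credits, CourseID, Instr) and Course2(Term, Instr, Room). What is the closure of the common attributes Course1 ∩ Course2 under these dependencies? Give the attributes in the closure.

Term, Instr, Room

Course1 ∩ Course2 = {Term, Instr}.
Instr → Room applies, adding Room
Closure: {Term, Instr, Room}.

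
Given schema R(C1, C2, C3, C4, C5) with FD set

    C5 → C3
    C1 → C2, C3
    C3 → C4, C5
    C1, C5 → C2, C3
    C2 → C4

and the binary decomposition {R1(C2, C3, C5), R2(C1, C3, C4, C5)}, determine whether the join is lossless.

Common attributes: R1 ∩ R2 = {C3, C5}.
Closure of {C3, C5}: C3 → C4, C5 applies, adding C4. So (C3, C5)⁺ = {C3, C4, C5}.
The closure contains neither all of R1 = {C2, C3, C5} nor all of R2 = {C1, C3, C4, C5}, so the common attributes are not a superkey of either fragment. The join is lossy.

No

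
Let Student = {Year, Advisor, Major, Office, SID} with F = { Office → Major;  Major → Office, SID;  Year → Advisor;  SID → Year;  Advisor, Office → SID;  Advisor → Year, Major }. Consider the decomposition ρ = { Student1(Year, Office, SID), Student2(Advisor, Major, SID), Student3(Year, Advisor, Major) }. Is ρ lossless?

Chase test. Columns are Year, Advisor, Major, Office, SID; row i has aⱼ where attribute j ∈ Studenti, else bᵢⱼ.
Initial tableau (one row per fragment):
  row 1: a1 b12 b13 a4 a5
  row 2: b21 a2 a3 b24 a5
  row 3: a1 a2 a3 b34 b35
Rows 2 and 3 agree on Major; apply Major→Office, SID and equate their Office, SID entries.
Rows 1 and 3 agree on Year; apply Year→Advisor and equate their Advisor entries.
Rows 1 and 2 agree on SID; apply SID→Year and equate their Year entries.
Rows 1 and 2 agree on Advisor; apply Advisor→Year, Major and equate their Year, Major entries.
Rows 1 and 2 agree on Major; apply Major→Office, SID and equate their Office, SID entries.
Row 1 is now all distinguished symbols — the join is lossless.

Yes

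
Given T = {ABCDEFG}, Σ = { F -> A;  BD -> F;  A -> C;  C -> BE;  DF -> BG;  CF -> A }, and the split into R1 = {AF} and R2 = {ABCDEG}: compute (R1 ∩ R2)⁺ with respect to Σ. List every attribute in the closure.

ABCE

R1 ∩ R2 = {A}.
A → C applies, adding C
C → BE applies, adding BE
Closure: {ABCE}.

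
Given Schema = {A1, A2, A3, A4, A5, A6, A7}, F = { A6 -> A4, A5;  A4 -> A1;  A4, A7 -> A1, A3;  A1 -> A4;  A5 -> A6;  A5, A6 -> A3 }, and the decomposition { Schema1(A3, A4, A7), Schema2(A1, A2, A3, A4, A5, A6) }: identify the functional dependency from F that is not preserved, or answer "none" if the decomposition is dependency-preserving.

A6 → A4, A5 lies within Schema2.
A4 → A1 lies within Schema2.
A4, A7 → A1, A3: restricted closure across fragments reaches A1, A3.
A1 → A4 lies within Schema2.
A5 → A6 lies within Schema2.
A5, A6 → A3 lies within Schema2.
Every dependency is enforceable on the fragments, so the decomposition is dependency-preserving.

none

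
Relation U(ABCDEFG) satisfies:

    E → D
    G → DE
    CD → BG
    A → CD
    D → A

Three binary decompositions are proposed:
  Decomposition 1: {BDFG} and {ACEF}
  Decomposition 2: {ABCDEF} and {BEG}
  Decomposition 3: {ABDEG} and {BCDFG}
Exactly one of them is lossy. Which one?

Decomposition 1

Decomposition 1: common = {F}, closure = {F} → lossy.
Decomposition 2: common = {BE}, closure = {ABCDEG} → lossless.
Decomposition 3: common = {BDG}, closure = {ABCDEG} → lossless.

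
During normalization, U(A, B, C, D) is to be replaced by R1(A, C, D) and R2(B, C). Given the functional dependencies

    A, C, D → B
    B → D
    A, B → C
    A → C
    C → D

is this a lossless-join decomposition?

No

Common attributes: R1 ∩ R2 = {C}.
Closure of {C}: C → D applies, adding D. So (C)⁺ = {C, D}.
The closure contains neither all of R1 = {A, C, D} nor all of R2 = {B, C}, so the common attributes are not a superkey of either fragment. The join is lossy.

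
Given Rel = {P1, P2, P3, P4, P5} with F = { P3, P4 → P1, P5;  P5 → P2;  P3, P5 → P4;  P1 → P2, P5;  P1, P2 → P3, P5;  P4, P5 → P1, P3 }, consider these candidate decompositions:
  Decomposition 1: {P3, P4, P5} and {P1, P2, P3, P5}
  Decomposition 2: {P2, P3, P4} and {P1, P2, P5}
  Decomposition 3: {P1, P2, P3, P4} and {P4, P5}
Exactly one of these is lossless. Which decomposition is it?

Decomposition 1: common = {P3, P5}, closure = {P1, P2, P3, P4, P5} → lossless.
Decomposition 2: common = {P2}, closure = {P2} → lossy.
Decomposition 3: common = {P4}, closure = {P4} → lossy.

Decomposition 1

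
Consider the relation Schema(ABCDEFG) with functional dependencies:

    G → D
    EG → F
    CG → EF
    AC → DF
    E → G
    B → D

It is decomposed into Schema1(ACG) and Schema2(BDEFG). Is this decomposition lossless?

No

Common attributes: Schema1 ∩ Schema2 = {G}.
Closure of {G}: G → D applies, adding D. So (G)⁺ = {DG}.
The closure contains neither all of Schema1 = {ACG} nor all of Schema2 = {BDEFG}, so the common attributes are not a superkey of either fragment. The join is lossy.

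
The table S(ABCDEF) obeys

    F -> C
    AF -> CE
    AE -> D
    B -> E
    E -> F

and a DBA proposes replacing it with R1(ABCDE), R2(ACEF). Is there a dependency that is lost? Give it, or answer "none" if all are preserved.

none

F → C lies within R2.
AF → CE lies within R2.
AE → D lies within R1.
B → E lies within R1.
E → F lies within R2.
Every dependency is enforceable on the fragments, so the decomposition is dependency-preserving.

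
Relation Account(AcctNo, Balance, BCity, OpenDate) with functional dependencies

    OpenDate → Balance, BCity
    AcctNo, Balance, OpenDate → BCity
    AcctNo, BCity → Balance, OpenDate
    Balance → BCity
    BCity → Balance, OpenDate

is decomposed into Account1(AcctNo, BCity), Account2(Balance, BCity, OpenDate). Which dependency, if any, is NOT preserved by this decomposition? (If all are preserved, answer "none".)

none

OpenDate → Balance, BCity lies within Account2.
AcctNo, Balance, OpenDate → BCity: restricted closure across fragments reaches BCity.
AcctNo, BCity → Balance, OpenDate: restricted closure across fragments reaches Balance, OpenDate.
Balance → BCity lies within Account2.
BCity → Balance, OpenDate lies within Account2.
Every dependency is enforceable on the fragments, so the decomposition is dependency-preserving.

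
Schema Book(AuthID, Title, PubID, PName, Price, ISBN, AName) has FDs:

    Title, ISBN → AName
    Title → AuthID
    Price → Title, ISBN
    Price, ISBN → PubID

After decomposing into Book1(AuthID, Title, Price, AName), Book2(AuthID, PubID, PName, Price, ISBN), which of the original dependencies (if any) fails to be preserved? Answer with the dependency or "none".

Title, ISBN → AName

Check Title, ISBN → AName: no single fragment contains all of {Title, ISBN, AName}, and the restricted closure of {Title, ISBN} across the fragments never reaches {AName}.
Title → AuthID is preserved.
Price → Title, ISBN is preserved.
Price, ISBN → PubID is preserved.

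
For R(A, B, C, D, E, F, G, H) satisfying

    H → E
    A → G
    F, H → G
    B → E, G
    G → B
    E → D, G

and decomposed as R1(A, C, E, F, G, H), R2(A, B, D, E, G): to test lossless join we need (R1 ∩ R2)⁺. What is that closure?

A, B, D, E, G

R1 ∩ R2 = {A, E, G}.
G → B applies, adding B
E → D, G applies, adding D
Closure: {A, B, D, E, G}.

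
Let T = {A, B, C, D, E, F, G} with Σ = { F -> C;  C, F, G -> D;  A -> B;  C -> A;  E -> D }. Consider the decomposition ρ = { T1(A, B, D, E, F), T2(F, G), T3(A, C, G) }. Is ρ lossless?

No

Chase test. Columns are A, B, C, D, E, F, G; row i has aⱼ where attribute j ∈ Ti, else bᵢⱼ.
Initial tableau (one row per fragment):
  row 1: a1 a2 b13 a4 a5 a6 b17
  row 2: b21 b22 b23 b24 b25 a6 a7
  row 3: a1 b32 a3 b34 b35 b36 a7
Rows 1 and 2 agree on F; apply F→C and equate their C entries.
Rows 1 and 3 agree on A; apply A→B and equate their B entries.
Rows 1 and 2 agree on C; apply C→A and equate their A entries.
Rows 1 and 2 agree on A; apply A→B and equate their B entries.
No row becomes fully distinguished — the join is lossy.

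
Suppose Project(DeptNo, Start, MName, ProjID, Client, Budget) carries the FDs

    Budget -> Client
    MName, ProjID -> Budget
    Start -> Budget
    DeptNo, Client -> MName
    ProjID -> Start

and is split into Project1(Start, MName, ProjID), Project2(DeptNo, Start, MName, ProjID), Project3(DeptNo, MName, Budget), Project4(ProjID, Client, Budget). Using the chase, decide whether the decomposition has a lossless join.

Yes

Chase test. Columns are DeptNo, Start, MName, ProjID, Client, Budget; row i has aⱼ where attribute j ∈ Projecti, else bᵢⱼ.
Initial tableau (one row per fragment):
  row 1: b11 a2 a3 a4 b15 b16
  row 2: a1 a2 a3 a4 b25 b26
  row 3: a1 b32 a3 b34 b35 a6
  row 4: b41 b42 b43 a4 a5 a6
Rows 3 and 4 agree on Budget; apply Budget→Client and equate their Client entries.
Rows 1 and 2 agree on MName, ProjID; apply MName, ProjID→Budget and equate their Budget entries.
Rows 1 and 4 agree on ProjID; apply ProjID→Start and equate their Start entries.
Rows 1 and 2 agree on Budget; apply Budget→Client and equate their Client entries.
Rows 1 and 4 agree on Start; apply Start→Budget and equate their Budget entries.
Rows 1 and 3 agree on Budget; apply Budget→Client and equate their Client entries.
Row 2 is now all distinguished symbols — the join is lossless.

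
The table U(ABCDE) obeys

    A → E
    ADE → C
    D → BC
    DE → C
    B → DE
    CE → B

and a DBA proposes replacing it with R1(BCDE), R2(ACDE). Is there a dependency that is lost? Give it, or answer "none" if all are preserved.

A → E lies within R2.
ADE → C lies within R2.
D → BC lies within R1.
DE → C lies within R1.
B → DE lies within R1.
CE → B lies within R1.
Every dependency is enforceable on the fragments, so the decomposition is dependency-preserving.

none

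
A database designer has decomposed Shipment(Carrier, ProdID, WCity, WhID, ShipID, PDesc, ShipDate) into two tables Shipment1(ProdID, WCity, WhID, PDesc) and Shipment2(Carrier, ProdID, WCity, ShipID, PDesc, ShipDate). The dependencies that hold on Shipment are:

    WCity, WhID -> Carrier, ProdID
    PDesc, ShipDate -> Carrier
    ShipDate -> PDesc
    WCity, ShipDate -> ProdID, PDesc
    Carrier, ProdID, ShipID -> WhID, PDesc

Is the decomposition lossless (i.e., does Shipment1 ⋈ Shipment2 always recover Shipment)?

Common attributes: Shipment1 ∩ Shipment2 = {ProdID, WCity, PDesc}.
No dependency enlarges {ProdID, WCity, PDesc}, so (ProdID, WCity, PDesc)⁺ = {ProdID, WCity, PDesc}.
The closure contains neither all of Shipment1 = {ProdID, WCity, WhID, PDesc} nor all of Shipment2 = {Carrier, ProdID, WCity, ShipID, PDesc, ShipDate}, so the common attributes are not a superkey of either fragment. The join is lossy.

No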